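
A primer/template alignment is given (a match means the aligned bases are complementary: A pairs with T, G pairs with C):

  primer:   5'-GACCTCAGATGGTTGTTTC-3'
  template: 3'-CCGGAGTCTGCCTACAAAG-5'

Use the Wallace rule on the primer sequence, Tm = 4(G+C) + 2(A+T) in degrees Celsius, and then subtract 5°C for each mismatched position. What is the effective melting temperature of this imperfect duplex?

41°C

Primer base counts: A=3, T=7, G=5, C=4 → A+T=10, G+C=9
Perfect-match Tm = 2(10) + 4(9) = 20 + 36 = 56°C
Mismatches (positions where the bases are not complementary): 3 (at positions 2, 10, 13)
Effective Tm = 56 − 3×5 = 56 − 15 = 41°C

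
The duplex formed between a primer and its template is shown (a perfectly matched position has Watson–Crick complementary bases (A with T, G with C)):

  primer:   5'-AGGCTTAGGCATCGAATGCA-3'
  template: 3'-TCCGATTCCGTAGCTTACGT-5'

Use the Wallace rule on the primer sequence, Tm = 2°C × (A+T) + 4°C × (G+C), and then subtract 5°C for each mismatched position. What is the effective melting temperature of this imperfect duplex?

Primer base counts: A=6, T=4, G=6, C=4 → A+T=10, G+C=10
Perfect-match Tm = 2(10) + 4(10) = 20 + 40 = 60°C
Mismatches (positions where the bases are not complementary): 1 (at position 6)
Effective Tm = 60 − 1×5 = 60 − 5 = 55°C

55°C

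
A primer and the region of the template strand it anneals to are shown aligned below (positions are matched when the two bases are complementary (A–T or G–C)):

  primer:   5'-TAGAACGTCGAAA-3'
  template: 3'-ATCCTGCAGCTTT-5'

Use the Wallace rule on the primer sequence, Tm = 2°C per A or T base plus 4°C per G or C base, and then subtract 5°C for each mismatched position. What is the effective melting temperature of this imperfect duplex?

31°C

Primer base counts: A=6, T=2, G=3, C=2 → A+T=8, G+C=5
Perfect-match Tm = 2(8) + 4(5) = 16 + 20 = 36°C
Mismatches (positions where the bases are not complementary): 1 (at position 4)
Effective Tm = 36 − 1×5 = 36 − 5 = 31°C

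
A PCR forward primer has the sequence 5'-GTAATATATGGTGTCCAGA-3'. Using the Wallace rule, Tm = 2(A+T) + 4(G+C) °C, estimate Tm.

52°C

C=2, T=6, G=5, A=6
AT pairs contribute 12, GC pairs contribute 7.
Tm = 2(12) + 4(7) = 24 + 28 = 52°C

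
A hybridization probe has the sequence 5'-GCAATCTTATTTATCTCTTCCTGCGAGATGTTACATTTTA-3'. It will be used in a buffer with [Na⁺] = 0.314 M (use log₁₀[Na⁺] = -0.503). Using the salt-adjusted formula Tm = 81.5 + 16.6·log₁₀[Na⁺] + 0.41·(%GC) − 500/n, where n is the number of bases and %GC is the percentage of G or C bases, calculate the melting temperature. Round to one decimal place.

74.0°C

Length n = 40. Counting bases: G=5, T=18, C=8, A=9
G+C = 13, so %GC = 13/40 × 100 = 32.5%
Salt term: 16.6 × (-0.503) = -8.35
GC term: 0.41 × 32.5 = 13.325; length term: −500/40 = −12.5
Tm = 81.5 + (-8.35) + 13.325 − 12.5 = 73.975 → 74.0°C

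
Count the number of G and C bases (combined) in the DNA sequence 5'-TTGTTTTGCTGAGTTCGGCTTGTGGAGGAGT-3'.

Scanning the sequence gives G=12, A=3, C=3, T=13.
Total G or C: 12 + 3 = 15

15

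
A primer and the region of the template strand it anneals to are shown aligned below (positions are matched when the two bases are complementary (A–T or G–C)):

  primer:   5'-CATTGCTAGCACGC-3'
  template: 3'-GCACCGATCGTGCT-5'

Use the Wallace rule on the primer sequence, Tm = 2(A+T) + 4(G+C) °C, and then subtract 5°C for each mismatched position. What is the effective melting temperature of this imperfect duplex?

29°C

Primer base counts: A=3, T=3, G=3, C=5 → A+T=6, G+C=8
Perfect-match Tm = 2(6) + 4(8) = 12 + 32 = 44°C
Mismatches (positions where the bases are not complementary): 3 (at positions 2, 4, 14)
Effective Tm = 44 − 3×5 = 44 − 15 = 29°C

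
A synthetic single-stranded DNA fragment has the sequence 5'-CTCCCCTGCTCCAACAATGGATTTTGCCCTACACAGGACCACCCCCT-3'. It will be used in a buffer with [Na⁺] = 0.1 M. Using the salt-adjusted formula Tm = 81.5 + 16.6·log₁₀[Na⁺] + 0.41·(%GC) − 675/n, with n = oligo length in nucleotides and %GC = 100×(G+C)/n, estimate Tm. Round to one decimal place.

Length n = 47. Scanning the sequence gives T=10, A=10, C=21, G=6.
G+C = 27, so %GC = 27/47 × 100 = 57.447%
Salt term: 16.6 × (-1) = -16.6
GC term: 0.41 × 57.447 = 23.553; length term: −675/47 = −14.362
Tm = 81.5 + (-16.6) + 23.553 − 14.362 = 74.091 → 74.1°C

74.1°C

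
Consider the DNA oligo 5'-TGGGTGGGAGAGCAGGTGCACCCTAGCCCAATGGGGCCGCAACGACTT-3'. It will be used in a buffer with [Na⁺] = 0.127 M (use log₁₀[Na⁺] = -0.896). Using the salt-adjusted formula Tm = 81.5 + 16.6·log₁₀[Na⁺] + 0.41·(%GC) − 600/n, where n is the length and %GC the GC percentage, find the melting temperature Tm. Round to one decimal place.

80.6°C

Length n = 48. T=7, C=13, A=10, G=18
G+C = 31, so %GC = 31/48 × 100 = 64.583%
Salt term: 16.6 × (-0.896) = -14.874
GC term: 0.41 × 64.583 = 26.479; length term: −600/48 = −12.5
Tm = 81.5 + (-14.874) + 26.479 − 12.5 = 80.605 → 80.6°C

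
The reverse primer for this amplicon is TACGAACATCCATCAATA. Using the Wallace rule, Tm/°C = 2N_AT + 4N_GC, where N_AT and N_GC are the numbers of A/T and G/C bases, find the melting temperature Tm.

Base counts: T=4, A=8, C=5, G=1
So N_AT = 12 and N_GC = 6.
Tm = 2×12 + 4×6 = 48°C

48°C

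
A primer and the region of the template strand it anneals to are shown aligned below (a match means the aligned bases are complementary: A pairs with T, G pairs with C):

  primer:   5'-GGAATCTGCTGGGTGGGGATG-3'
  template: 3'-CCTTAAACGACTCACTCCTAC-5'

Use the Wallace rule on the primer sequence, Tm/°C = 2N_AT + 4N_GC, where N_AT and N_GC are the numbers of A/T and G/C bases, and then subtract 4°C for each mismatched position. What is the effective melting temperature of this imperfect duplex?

56°C

Primer base counts: A=3, T=5, G=11, C=2 → A+T=8, G+C=13
Perfect-match Tm = 2(8) + 4(13) = 16 + 52 = 68°C
Mismatches (positions where the bases are not complementary): 3 (at positions 6, 12, 16)
Effective Tm = 68 − 3×4 = 68 − 12 = 56°C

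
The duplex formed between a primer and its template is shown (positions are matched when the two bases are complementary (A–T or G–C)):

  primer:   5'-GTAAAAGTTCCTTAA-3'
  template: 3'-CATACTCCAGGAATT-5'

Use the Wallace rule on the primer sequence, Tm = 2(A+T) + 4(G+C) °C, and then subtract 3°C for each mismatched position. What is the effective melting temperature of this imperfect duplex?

29°C

Primer base counts: A=6, T=5, G=2, C=2 → A+T=11, G+C=4
Perfect-match Tm = 2(11) + 4(4) = 22 + 16 = 38°C
Mismatches (positions where the bases are not complementary): 3 (at positions 4, 5, 8)
Effective Tm = 38 − 3×3 = 38 − 9 = 29°C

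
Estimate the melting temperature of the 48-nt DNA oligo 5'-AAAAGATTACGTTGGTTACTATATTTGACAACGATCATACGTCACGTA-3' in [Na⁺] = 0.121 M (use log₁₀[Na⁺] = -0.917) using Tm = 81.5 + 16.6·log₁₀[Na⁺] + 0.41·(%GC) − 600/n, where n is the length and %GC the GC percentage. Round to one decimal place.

67.4°C

Length n = 48. Base counts: T=15, C=8, G=8, A=17
G+C = 16, so %GC = 16/48 × 100 = 33.333%
Salt term: 16.6 × (-0.917) = -15.222
GC term: 0.41 × 33.333 = 13.667; length term: −600/48 = −12.5
Tm = 81.5 + (-15.222) + 13.667 − 12.5 = 67.445 → 67.4°C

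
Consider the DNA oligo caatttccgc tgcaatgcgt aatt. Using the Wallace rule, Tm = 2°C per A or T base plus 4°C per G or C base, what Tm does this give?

68°C

A=6, G=4, C=6, T=8
So N_AT = 14 and N_GC = 10.
Tm = 2×14 + 4×10 = 68°C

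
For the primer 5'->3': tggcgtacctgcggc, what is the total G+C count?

Counting bases: T=3, A=1, G=6, C=5
G+C = 6 + 5 = 11

11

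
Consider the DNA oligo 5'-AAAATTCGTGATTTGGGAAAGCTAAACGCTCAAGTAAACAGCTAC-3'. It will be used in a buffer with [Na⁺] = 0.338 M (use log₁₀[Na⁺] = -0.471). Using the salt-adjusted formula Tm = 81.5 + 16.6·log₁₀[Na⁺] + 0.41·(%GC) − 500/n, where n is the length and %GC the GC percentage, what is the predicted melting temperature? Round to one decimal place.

78.1°C

Length n = 45. Base counts: C=8, G=9, T=10, A=18
G+C = 17, so %GC = 17/45 × 100 = 37.778%
Salt term: 16.6 × (-0.471) = -7.819
GC term: 0.41 × 37.778 = 15.489; length term: −500/45 = −11.111
Tm = 81.5 + (-7.819) + 15.489 − 11.111 = 78.059 → 78.1°C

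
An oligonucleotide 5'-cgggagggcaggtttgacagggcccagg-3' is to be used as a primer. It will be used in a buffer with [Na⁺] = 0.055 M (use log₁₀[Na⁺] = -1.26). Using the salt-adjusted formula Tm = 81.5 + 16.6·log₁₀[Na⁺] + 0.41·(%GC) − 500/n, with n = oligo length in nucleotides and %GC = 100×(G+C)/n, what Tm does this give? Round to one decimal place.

72.0°C

Length n = 28. Counting bases: T=3, A=5, C=6, G=14
G+C = 20, so %GC = 20/28 × 100 = 71.429%
Salt term: 16.6 × (-1.26) = -20.916
GC term: 0.41 × 71.429 = 29.286; length term: −500/28 = −17.857
Tm = 81.5 + (-20.916) + 29.286 − 17.857 = 72.013 → 72.0°C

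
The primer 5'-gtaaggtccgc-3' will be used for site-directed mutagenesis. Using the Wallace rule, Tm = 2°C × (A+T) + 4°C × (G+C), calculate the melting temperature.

36°C

Counting bases: A=2, G=4, T=2, C=3
So N_AT = 4 and N_GC = 7.
Tm = 2(4) + 4(7) = 8 + 28 = 36°C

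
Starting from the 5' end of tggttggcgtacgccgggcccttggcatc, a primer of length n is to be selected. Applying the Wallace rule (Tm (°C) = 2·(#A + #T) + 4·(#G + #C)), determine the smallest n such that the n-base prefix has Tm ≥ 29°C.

n = 9

First 8 bases: TGGTTGGC → Tm = 26°C (< 29°C)
First 9 bases: TGGTTGGCG → Tm = 30°C (≥ 29°C)
Since every base adds ≥2°C, Tm only increases with n, so the threshold is first crossed at n = 9.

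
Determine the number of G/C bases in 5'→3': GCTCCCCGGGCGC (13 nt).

G=5, A=0, C=7, T=1
Total G or C: 5 + 7 = 12

12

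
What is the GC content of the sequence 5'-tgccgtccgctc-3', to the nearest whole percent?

C=6, T=3, G=3, A=0
G+C = 3 + 6 = 9 out of 12 bases
%GC = 9/12 × 100 = 75% ≈ 75%

75%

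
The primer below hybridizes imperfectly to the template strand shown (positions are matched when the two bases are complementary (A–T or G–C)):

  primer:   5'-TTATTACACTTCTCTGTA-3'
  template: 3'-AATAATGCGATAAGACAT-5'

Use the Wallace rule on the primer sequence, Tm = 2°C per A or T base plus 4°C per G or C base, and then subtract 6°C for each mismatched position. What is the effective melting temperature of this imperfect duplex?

Primer base counts: A=4, T=9, G=1, C=4 → A+T=13, G+C=5
Perfect-match Tm = 2(13) + 4(5) = 26 + 20 = 46°C
Mismatches (positions where the bases are not complementary): 3 (at positions 8, 11, 12)
Effective Tm = 46 − 3×6 = 46 − 18 = 28°C

28°C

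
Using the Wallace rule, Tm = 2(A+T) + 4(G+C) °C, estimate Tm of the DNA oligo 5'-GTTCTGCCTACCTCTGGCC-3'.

Counting bases: C=8, G=4, T=6, A=1
AT pairs contribute 7, GC pairs contribute 12.
Tm = 2×7 + 4×12 = 62°C

62°C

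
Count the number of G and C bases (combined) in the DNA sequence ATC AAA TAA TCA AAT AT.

2

Base counts: G=0, T=5, A=10, C=2
G+C = 0 + 2 = 2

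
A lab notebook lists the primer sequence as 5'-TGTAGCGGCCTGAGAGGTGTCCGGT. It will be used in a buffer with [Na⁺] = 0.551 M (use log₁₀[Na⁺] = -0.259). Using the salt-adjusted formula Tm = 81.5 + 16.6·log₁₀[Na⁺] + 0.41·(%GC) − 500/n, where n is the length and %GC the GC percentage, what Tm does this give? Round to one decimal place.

Length n = 25. A=3, T=6, G=11, C=5
G+C = 16, so %GC = 16/25 × 100 = 64%
Salt term: 16.6 × (-0.259) = -4.299
GC term: 0.41 × 64 = 26.24; length term: −500/25 = −20
Tm = 81.5 + (-4.299) + 26.24 − 20 = 83.441 → 83.4°C

83.4°C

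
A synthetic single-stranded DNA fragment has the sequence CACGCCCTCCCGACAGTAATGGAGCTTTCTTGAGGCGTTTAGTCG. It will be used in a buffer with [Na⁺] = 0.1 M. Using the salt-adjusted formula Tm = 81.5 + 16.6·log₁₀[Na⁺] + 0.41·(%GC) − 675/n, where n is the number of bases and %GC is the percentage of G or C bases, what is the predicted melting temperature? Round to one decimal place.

Length n = 45. Base counts: C=13, A=8, T=12, G=12
G+C = 25, so %GC = 25/45 × 100 = 55.556%
Salt term: 16.6 × (-1) = -16.6
GC term: 0.41 × 55.556 = 22.778; length term: −675/45 = −15
Tm = 81.5 + (-16.6) + 22.778 − 15 = 72.678 → 72.7°C

72.7°C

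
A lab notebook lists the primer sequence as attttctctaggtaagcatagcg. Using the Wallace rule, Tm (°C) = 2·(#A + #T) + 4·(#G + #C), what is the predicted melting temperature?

64°C

Scanning the sequence gives T=8, C=4, G=5, A=6.
So N_AT = 14 and N_GC = 9.
Tm = 2×14 + 4×9 = 64°C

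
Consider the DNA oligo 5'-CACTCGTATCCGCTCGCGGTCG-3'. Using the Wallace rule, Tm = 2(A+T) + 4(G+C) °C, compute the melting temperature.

74°C

Scanning the sequence gives G=6, T=5, A=2, C=9.
AT pairs contribute 7, GC pairs contribute 15.
Tm = 2(7) + 4(15) = 14 + 60 = 74°C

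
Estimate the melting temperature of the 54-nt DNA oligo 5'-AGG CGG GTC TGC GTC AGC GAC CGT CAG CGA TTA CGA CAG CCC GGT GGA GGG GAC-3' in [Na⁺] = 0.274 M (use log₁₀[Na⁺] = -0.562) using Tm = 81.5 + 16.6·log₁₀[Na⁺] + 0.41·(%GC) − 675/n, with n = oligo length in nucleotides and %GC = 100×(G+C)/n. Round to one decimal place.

Length n = 54. Base counts: C=15, T=7, A=10, G=22
G+C = 37, so %GC = 37/54 × 100 = 68.519%
Salt term: 16.6 × (-0.562) = -9.329
GC term: 0.41 × 68.519 = 28.093; length term: −675/54 = −12.5
Tm = 81.5 + (-9.329) + 28.093 − 12.5 = 87.764 → 87.8°C

87.8°C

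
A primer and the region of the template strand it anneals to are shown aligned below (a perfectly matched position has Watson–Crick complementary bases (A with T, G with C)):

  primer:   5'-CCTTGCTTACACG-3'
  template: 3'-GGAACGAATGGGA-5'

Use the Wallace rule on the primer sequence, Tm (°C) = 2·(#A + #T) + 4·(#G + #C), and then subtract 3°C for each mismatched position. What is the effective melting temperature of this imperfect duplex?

34°C

Primer base counts: A=2, T=4, G=2, C=5 → A+T=6, G+C=7
Perfect-match Tm = 2(6) + 4(7) = 12 + 28 = 40°C
Mismatches (positions where the bases are not complementary): 2 (at positions 11, 13)
Effective Tm = 40 − 2×3 = 40 − 6 = 34°C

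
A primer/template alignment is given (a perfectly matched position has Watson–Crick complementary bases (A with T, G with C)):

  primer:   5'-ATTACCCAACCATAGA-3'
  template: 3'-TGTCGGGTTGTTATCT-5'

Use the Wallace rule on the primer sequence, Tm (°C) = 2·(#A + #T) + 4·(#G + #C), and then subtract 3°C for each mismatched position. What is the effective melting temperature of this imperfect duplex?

32°C

Primer base counts: A=7, T=3, G=1, C=5 → A+T=10, G+C=6
Perfect-match Tm = 2(10) + 4(6) = 20 + 24 = 44°C
Mismatches (positions where the bases are not complementary): 4 (at positions 2, 3, 4, 11)
Effective Tm = 44 − 4×3 = 44 − 12 = 32°C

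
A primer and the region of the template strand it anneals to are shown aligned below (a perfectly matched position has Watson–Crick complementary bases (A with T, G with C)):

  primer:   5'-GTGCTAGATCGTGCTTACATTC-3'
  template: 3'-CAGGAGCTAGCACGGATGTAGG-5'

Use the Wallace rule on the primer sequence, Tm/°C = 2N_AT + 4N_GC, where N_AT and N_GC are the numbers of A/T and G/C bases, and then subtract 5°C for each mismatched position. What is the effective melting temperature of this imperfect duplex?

44°C

Primer base counts: A=4, T=8, G=5, C=5 → A+T=12, G+C=10
Perfect-match Tm = 2(12) + 4(10) = 24 + 40 = 64°C
Mismatches (positions where the bases are not complementary): 4 (at positions 3, 6, 15, 21)
Effective Tm = 64 − 4×5 = 64 − 20 = 44°C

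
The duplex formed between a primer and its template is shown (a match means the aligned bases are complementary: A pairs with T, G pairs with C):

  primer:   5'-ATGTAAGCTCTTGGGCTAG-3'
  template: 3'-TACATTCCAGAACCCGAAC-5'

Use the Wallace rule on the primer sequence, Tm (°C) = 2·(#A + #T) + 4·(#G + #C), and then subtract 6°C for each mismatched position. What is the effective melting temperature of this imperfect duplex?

Primer base counts: A=4, T=6, G=6, C=3 → A+T=10, G+C=9
Perfect-match Tm = 2(10) + 4(9) = 20 + 36 = 56°C
Mismatches (positions where the bases are not complementary): 2 (at positions 8, 18)
Effective Tm = 56 − 2×6 = 56 − 12 = 44°C

44°C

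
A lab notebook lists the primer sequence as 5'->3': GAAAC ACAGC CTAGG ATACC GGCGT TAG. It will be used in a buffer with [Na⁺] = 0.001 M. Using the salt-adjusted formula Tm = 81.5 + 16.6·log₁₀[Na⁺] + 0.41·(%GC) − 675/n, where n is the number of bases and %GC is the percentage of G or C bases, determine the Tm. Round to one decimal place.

29.6°C

Length n = 28. Counting bases: T=4, C=7, G=8, A=9
G+C = 15, so %GC = 15/28 × 100 = 53.571%
Salt term: 16.6 × (-3) = -49.8
GC term: 0.41 × 53.571 = 21.964; length term: −675/28 = −24.107
Tm = 81.5 + (-49.8) + 21.964 − 24.107 = 29.557 → 29.6°C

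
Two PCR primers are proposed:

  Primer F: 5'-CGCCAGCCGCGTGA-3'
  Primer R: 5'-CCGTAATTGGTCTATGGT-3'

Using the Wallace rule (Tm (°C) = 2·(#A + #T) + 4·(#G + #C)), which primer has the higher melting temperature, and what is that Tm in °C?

Primer F: A+T=3, G+C=11 → Tm = 2(3)+4(11) = 50°C
Primer R: A+T=10, G+C=8 → Tm = 2(10)+4(8) = 52°C
50°C vs 52°C → primer R is higher.

Primer R, 52°C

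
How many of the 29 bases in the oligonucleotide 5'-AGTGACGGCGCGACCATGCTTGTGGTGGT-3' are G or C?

18

Base counts: A=4, T=7, G=12, C=6
G+C = 12 + 6 = 18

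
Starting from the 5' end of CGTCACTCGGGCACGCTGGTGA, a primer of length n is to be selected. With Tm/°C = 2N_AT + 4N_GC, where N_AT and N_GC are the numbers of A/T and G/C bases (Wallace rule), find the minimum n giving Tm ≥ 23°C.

First 7 bases: CGTCACT → Tm = 22°C (< 23°C)
First 8 bases: CGTCACTC → Tm = 26°C (≥ 23°C)
Since every base adds ≥2°C, Tm only increases with n, so the threshold is first crossed at n = 8.

n = 8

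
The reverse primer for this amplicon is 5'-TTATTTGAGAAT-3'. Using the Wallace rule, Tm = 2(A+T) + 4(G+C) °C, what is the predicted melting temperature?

28°C

Scanning the sequence gives A=4, G=2, T=6, C=0.
So N_AT = 10 and N_GC = 2.
Tm = 4·2 + 2·10 = 8 + 20 = 28°C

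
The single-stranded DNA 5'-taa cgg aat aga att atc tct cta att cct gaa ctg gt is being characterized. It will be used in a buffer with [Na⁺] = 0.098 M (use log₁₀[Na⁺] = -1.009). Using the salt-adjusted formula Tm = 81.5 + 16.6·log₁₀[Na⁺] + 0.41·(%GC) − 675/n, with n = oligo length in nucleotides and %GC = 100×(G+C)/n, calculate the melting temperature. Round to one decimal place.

Length n = 38. Scanning the sequence gives T=13, C=7, A=12, G=6.
G+C = 13, so %GC = 13/38 × 100 = 34.211%
Salt term: 16.6 × (-1.009) = -16.749
GC term: 0.41 × 34.211 = 14.027; length term: −675/38 = −17.763
Tm = 81.5 + (-16.749) + 14.027 − 17.763 = 61.015 → 61.0°C

61.0°C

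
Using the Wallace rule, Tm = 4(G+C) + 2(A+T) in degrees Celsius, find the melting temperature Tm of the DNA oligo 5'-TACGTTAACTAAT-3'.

32°C

Scanning the sequence gives C=2, G=1, A=5, T=5.
So N_AT = 10 and N_GC = 3.
Tm = 2×10 + 4×3 = 32°C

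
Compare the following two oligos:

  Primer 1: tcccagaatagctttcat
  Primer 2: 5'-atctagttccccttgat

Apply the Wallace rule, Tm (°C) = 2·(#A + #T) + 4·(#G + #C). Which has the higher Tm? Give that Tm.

Primer 1, 50°C

Primer 1: A+T=11, G+C=7 → Tm = 2(11)+4(7) = 50°C
Primer 2: A+T=10, G+C=7 → Tm = 2(10)+4(7) = 48°C
50°C vs 48°C → primer 1 is higher.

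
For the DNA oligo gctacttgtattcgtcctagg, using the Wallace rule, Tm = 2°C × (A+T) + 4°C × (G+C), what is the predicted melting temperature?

Scanning the sequence gives G=5, T=8, C=5, A=3.
AT pairs contribute 11, GC pairs contribute 10.
Tm = 4·10 + 2·11 = 40 + 22 = 62°C

62°C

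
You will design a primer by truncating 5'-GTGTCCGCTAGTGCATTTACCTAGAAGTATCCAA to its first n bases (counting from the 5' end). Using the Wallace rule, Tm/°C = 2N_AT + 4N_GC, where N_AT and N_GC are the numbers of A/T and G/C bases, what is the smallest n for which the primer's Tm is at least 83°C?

First 28 bases: GTGTCCGCTAGTGCATTTACCTAGAAGT → Tm = 82°C (< 83°C)
First 29 bases: GTGTCCGCTAGTGCATTTACCTAGAAGTA → Tm = 84°C (≥ 83°C)
Each additional base adds 2°C (A/T) or 4°C (G/C), so Tm is non-decreasing in n; n = 29 is the first length to reach 83°C.

n = 29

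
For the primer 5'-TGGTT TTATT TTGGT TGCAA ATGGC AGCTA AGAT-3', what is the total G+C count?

Base counts: G=9, C=3, T=14, A=8
G+C = 9 + 3 = 12

12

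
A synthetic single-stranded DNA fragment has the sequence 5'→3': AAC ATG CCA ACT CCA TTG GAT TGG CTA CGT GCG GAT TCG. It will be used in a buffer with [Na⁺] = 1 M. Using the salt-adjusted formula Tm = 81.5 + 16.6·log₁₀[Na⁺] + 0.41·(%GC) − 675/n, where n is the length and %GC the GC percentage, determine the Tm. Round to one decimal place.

85.2°C

Length n = 39. Scanning the sequence gives A=9, G=10, C=10, T=10.
G+C = 20, so %GC = 20/39 × 100 = 51.282%
Salt term: 16.6 × (0) = 0
GC term: 0.41 × 51.282 = 21.026; length term: −675/39 = −17.308
Tm = 81.5 + (0) + 21.026 − 17.308 = 85.218 → 85.2°C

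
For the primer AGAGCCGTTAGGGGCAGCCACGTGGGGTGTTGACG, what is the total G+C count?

23

Counting bases: G=16, T=6, A=6, C=7
Total G or C: 16 + 7 = 23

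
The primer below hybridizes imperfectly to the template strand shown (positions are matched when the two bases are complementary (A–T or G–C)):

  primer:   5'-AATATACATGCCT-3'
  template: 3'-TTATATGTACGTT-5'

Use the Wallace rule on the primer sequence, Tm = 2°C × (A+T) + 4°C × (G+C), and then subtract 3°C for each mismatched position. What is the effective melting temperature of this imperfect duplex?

Primer base counts: A=5, T=4, G=1, C=3 → A+T=9, G+C=4
Perfect-match Tm = 2(9) + 4(4) = 18 + 16 = 34°C
Mismatches (positions where the bases are not complementary): 2 (at positions 12, 13)
Effective Tm = 34 − 2×3 = 34 − 6 = 28°C

28°C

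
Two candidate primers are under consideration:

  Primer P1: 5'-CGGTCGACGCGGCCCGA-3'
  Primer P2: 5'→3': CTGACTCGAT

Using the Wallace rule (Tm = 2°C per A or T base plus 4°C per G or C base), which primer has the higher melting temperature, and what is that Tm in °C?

Primer P1: A+T=3, G+C=14 → Tm = 2(3)+4(14) = 62°C
Primer P2: A+T=5, G+C=5 → Tm = 2(5)+4(5) = 30°C
62°C vs 30°C → primer P1 is higher.

Primer P1, 62°C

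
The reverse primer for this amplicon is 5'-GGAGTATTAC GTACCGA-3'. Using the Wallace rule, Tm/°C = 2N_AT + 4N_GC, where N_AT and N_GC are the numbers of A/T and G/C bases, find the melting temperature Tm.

50°C

Base counts: G=5, T=4, A=5, C=3
A+T = 9, G+C = 8
Tm = 4·8 + 2·9 = 32 + 18 = 50°C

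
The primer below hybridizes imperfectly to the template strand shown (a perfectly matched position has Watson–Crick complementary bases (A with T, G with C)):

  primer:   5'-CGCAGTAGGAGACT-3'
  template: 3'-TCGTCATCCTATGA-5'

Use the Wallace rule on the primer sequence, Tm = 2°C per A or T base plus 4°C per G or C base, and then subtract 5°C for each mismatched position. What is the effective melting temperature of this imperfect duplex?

Primer base counts: A=4, T=2, G=5, C=3 → A+T=6, G+C=8
Perfect-match Tm = 2(6) + 4(8) = 12 + 32 = 44°C
Mismatches (positions where the bases are not complementary): 2 (at positions 1, 11)
Effective Tm = 44 − 2×5 = 44 − 10 = 34°C

34°C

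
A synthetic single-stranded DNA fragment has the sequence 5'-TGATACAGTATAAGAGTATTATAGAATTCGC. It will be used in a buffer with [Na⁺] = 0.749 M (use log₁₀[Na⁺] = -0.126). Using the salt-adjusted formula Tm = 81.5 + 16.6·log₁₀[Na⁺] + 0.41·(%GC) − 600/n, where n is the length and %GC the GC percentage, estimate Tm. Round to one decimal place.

Length n = 31. Scanning the sequence gives T=10, C=3, A=12, G=6.
G+C = 9, so %GC = 9/31 × 100 = 29.032%
Salt term: 16.6 × (-0.126) = -2.092
GC term: 0.41 × 29.032 = 11.903; length term: −600/31 = −19.355
Tm = 81.5 + (-2.092) + 11.903 − 19.355 = 71.956 → 72.0°C

72.0°C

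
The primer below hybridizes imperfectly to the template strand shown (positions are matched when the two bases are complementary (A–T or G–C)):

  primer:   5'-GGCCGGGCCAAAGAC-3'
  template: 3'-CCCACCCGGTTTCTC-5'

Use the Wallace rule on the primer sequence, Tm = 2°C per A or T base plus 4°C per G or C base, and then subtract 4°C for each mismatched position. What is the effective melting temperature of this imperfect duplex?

Primer base counts: A=4, T=0, G=6, C=5 → A+T=4, G+C=11
Perfect-match Tm = 2(4) + 4(11) = 8 + 44 = 52°C
Mismatches (positions where the bases are not complementary): 3 (at positions 3, 4, 15)
Effective Tm = 52 − 3×4 = 52 − 12 = 40°C

40°C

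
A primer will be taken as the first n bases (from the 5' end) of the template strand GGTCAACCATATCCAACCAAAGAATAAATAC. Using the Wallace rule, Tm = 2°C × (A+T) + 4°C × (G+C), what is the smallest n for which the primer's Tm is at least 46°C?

n = 16

First 15 bases: GGTCAACCATATCCA → Tm = 44°C (< 46°C)
First 16 bases: GGTCAACCATATCCAA → Tm = 46°C (≥ 46°C)
Since every base adds ≥2°C, Tm only increases with n, so the threshold is first crossed at n = 16.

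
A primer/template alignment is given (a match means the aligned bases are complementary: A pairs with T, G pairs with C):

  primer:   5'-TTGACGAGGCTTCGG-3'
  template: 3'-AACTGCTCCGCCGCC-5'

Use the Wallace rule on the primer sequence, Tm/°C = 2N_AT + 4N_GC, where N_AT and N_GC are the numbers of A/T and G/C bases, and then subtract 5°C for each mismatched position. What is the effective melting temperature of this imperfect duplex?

Primer base counts: A=2, T=4, G=6, C=3 → A+T=6, G+C=9
Perfect-match Tm = 2(6) + 4(9) = 12 + 36 = 48°C
Mismatches (positions where the bases are not complementary): 2 (at positions 11, 12)
Effective Tm = 48 − 2×5 = 48 − 10 = 38°C

38°C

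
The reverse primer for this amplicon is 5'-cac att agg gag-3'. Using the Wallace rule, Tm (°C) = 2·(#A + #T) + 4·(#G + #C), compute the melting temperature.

36°C

G=4, T=2, C=2, A=4
So N_AT = 6 and N_GC = 6.
Tm = 2×6 + 4×6 = 36°C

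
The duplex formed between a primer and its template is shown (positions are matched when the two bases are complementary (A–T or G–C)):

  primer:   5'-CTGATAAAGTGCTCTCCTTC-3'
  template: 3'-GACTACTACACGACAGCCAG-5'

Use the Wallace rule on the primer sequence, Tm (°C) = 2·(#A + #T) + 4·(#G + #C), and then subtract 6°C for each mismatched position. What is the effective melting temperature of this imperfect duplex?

28°C

Primer base counts: A=4, T=7, G=3, C=6 → A+T=11, G+C=9
Perfect-match Tm = 2(11) + 4(9) = 22 + 36 = 58°C
Mismatches (positions where the bases are not complementary): 5 (at positions 6, 8, 14, 17, 18)
Effective Tm = 58 − 5×6 = 58 − 30 = 28°C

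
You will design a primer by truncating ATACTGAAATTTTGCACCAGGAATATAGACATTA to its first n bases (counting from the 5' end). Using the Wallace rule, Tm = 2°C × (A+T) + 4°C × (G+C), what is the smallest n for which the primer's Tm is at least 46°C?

n = 18

First 17 bases: ATACTGAAATTTTGCAC → Tm = 44°C (< 46°C)
First 18 bases: ATACTGAAATTTTGCACC → Tm = 48°C (≥ 46°C)
Since every base adds ≥2°C, Tm only increases with n, so the threshold is first crossed at n = 18.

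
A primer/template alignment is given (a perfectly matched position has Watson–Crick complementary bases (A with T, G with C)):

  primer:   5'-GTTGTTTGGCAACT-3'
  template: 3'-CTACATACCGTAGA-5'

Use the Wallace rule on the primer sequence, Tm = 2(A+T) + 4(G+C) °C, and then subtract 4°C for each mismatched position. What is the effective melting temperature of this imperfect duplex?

Primer base counts: A=2, T=6, G=4, C=2 → A+T=8, G+C=6
Perfect-match Tm = 2(8) + 4(6) = 16 + 24 = 40°C
Mismatches (positions where the bases are not complementary): 3 (at positions 2, 6, 12)
Effective Tm = 40 − 3×4 = 40 − 12 = 28°C

28°C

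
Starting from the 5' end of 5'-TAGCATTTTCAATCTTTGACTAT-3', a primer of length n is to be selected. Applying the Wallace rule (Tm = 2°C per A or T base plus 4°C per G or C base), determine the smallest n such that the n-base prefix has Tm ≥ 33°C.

n = 14

First 13 bases: TAGCATTTTCAAT → Tm = 32°C (< 33°C)
First 14 bases: TAGCATTTTCAATC → Tm = 36°C (≥ 33°C)
Since every base adds ≥2°C, Tm only increases with n, so the threshold is first crossed at n = 14.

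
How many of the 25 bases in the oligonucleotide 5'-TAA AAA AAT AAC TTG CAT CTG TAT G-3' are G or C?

6

Base counts: A=11, C=3, G=3, T=8
Total G or C: 3 + 3 = 6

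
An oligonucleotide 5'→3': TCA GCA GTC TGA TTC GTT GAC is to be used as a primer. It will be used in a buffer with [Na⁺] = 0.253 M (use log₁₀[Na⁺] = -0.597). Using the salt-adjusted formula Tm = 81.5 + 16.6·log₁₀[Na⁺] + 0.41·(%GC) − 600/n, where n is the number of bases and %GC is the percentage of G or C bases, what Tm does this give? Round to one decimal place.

62.5°C

Length n = 21. C=5, T=7, A=4, G=5
G+C = 10, so %GC = 10/21 × 100 = 47.619%
Salt term: 16.6 × (-0.597) = -9.91
GC term: 0.41 × 47.619 = 19.524; length term: −600/21 = −28.571
Tm = 81.5 + (-9.91) + 19.524 − 28.571 = 62.543 → 62.5°C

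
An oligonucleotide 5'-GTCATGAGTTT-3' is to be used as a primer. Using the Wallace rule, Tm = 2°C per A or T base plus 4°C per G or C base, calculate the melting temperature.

Base counts: G=3, T=5, C=1, A=2
AT pairs contribute 7, GC pairs contribute 4.
Tm = 2×7 + 4×4 = 30°C

30°C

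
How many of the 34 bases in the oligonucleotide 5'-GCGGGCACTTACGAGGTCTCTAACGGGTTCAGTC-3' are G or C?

Scanning the sequence gives T=8, G=11, C=9, A=6.
G+C = 11 + 9 = 20

20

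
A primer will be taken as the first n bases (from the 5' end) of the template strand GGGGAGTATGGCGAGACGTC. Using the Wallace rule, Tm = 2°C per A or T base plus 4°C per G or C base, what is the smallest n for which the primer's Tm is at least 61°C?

n = 19

First 18 bases: GGGGAGTATGGCGAGACG → Tm = 60°C (< 61°C)
First 19 bases: GGGGAGTATGGCGAGACGT → Tm = 62°C (≥ 61°C)
Since every base adds ≥2°C, Tm only increases with n, so the threshold is first crossed at n = 19.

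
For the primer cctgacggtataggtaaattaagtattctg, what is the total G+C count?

11

Counting bases: A=9, G=7, C=4, T=10
G+C = 7 + 4 = 11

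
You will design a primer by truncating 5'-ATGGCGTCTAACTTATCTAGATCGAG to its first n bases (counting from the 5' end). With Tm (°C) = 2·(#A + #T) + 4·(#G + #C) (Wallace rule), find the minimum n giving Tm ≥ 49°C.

n = 18

First 17 bases: ATGGCGTCTAACTTATC → Tm = 48°C (< 49°C)
First 18 bases: ATGGCGTCTAACTTATCT → Tm = 50°C (≥ 49°C)
Each additional base adds 2°C (A/T) or 4°C (G/C), so Tm is non-decreasing in n; n = 18 is the first length to reach 49°C.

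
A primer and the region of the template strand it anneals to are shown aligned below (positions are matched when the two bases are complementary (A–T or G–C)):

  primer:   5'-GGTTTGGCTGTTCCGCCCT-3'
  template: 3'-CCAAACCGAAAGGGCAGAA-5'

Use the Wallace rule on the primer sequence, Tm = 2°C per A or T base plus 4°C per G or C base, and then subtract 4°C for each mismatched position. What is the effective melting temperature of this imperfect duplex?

46°C

Primer base counts: A=0, T=7, G=6, C=6 → A+T=7, G+C=12
Perfect-match Tm = 2(7) + 4(12) = 14 + 48 = 62°C
Mismatches (positions where the bases are not complementary): 4 (at positions 10, 12, 16, 18)
Effective Tm = 62 − 4×4 = 62 − 16 = 46°C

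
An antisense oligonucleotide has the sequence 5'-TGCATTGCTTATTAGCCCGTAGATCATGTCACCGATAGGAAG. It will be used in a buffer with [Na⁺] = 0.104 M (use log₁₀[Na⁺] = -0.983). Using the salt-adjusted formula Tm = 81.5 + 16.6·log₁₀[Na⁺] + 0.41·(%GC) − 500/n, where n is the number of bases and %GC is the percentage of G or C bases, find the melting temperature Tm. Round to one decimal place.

Length n = 42. Base counts: G=10, T=12, A=11, C=9
G+C = 19, so %GC = 19/42 × 100 = 45.238%
Salt term: 16.6 × (-0.983) = -16.318
GC term: 0.41 × 45.238 = 18.548; length term: −500/42 = −11.905
Tm = 81.5 + (-16.318) + 18.548 − 11.905 = 71.825 → 71.8°C

71.8°C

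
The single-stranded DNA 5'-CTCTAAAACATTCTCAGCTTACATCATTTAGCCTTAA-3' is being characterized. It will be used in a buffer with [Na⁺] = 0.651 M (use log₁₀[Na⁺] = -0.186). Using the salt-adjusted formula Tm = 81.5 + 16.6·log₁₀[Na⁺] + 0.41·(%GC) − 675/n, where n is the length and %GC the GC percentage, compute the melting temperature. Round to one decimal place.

73.5°C

Length n = 37. Base counts: A=12, G=2, T=13, C=10
G+C = 12, so %GC = 12/37 × 100 = 32.432%
Salt term: 16.6 × (-0.186) = -3.088
GC term: 0.41 × 32.432 = 13.297; length term: −675/37 = −18.243
Tm = 81.5 + (-3.088) + 13.297 − 18.243 = 73.466 → 73.5°C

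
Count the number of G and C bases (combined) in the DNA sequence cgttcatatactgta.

Base counts: A=4, G=2, C=3, T=6
G+C = 2 + 3 = 5

5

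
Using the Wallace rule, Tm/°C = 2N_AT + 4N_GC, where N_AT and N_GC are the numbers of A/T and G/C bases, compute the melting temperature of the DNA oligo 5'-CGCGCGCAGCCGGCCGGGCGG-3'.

82°C

Scanning the sequence gives T=0, G=11, C=9, A=1.
A+T = 1, G+C = 20
Tm = 4·20 + 2·1 = 80 + 2 = 82°C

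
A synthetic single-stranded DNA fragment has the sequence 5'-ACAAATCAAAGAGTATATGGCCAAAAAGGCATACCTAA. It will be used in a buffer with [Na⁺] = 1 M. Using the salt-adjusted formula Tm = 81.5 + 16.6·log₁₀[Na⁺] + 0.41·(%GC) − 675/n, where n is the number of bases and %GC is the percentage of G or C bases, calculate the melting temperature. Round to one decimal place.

77.8°C

Length n = 38. G=6, C=7, A=19, T=6
G+C = 13, so %GC = 13/38 × 100 = 34.211%
Salt term: 16.6 × (0) = 0
GC term: 0.41 × 34.211 = 14.027; length term: −675/38 = −17.763
Tm = 81.5 + (0) + 14.027 − 17.763 = 77.764 → 77.8°C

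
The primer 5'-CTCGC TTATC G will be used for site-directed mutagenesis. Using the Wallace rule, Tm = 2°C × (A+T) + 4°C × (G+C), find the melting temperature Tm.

34°C

Counting bases: T=4, C=4, G=2, A=1
AT pairs contribute 5, GC pairs contribute 6.
Tm = 2(5) + 4(6) = 10 + 24 = 34°C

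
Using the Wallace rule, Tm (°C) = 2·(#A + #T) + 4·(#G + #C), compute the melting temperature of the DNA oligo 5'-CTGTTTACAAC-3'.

30°C

Base counts: A=3, G=1, T=4, C=3
So N_AT = 7 and N_GC = 4.
Tm = 2×7 + 4×4 = 30°C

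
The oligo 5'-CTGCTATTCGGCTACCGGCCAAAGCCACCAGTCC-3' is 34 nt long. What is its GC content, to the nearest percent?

Base counts: A=7, T=6, C=14, G=7
G+C = 7 + 14 = 21 out of 34 bases
%GC = 21/34 × 100 = 61.76% ≈ 62%

62%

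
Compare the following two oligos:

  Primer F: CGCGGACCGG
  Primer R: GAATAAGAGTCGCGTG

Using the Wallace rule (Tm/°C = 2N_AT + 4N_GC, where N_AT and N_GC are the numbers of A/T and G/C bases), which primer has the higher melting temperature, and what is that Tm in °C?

Primer R, 48°C

Primer F: A+T=1, G+C=9 → Tm = 2(1)+4(9) = 38°C
Primer R: A+T=8, G+C=8 → Tm = 2(8)+4(8) = 48°C
38°C vs 48°C → primer R is higher.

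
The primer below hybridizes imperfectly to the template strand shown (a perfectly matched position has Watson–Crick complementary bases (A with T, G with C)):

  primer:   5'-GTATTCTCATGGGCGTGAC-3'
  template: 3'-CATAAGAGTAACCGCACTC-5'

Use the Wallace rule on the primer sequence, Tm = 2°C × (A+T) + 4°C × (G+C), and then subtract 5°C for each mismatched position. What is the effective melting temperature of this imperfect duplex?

48°C

Primer base counts: A=3, T=6, G=6, C=4 → A+T=9, G+C=10
Perfect-match Tm = 2(9) + 4(10) = 18 + 40 = 58°C
Mismatches (positions where the bases are not complementary): 2 (at positions 11, 19)
Effective Tm = 58 − 2×5 = 58 − 10 = 48°C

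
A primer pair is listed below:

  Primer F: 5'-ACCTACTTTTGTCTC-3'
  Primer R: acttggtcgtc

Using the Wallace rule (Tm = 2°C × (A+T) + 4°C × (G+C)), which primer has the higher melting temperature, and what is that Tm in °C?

Primer F: A+T=9, G+C=6 → Tm = 2(9)+4(6) = 42°C
Primer R: A+T=5, G+C=6 → Tm = 2(5)+4(6) = 34°C
42°C vs 34°C → primer F is higher.

Primer F, 42°C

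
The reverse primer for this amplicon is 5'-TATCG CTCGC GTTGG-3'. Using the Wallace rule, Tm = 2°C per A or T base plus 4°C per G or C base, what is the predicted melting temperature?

48°C

Base counts: T=5, C=4, G=5, A=1
A+T = 6, G+C = 9
Tm = 4·9 + 2·6 = 36 + 12 = 48°C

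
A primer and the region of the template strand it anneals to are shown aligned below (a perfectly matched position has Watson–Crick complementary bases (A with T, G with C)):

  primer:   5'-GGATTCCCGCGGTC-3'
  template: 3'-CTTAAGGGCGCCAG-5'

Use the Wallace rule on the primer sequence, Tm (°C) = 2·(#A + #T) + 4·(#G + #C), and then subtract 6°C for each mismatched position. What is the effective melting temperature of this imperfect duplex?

Primer base counts: A=1, T=3, G=5, C=5 → A+T=4, G+C=10
Perfect-match Tm = 2(4) + 4(10) = 8 + 40 = 48°C
Mismatches (positions where the bases are not complementary): 1 (at position 2)
Effective Tm = 48 − 1×6 = 48 − 6 = 42°C

42°C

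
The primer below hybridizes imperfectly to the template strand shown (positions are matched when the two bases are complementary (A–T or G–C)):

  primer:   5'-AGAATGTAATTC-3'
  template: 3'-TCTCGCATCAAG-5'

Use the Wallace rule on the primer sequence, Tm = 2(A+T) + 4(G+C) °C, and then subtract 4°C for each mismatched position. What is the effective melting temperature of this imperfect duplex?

18°C

Primer base counts: A=5, T=4, G=2, C=1 → A+T=9, G+C=3
Perfect-match Tm = 2(9) + 4(3) = 18 + 12 = 30°C
Mismatches (positions where the bases are not complementary): 3 (at positions 4, 5, 9)
Effective Tm = 30 − 3×4 = 30 − 12 = 18°C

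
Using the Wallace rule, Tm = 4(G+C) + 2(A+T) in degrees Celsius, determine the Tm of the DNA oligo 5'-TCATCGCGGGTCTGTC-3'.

G=5, T=5, A=1, C=5
So N_AT = 6 and N_GC = 10.
Tm = 2×6 + 4×10 = 52°C

52°C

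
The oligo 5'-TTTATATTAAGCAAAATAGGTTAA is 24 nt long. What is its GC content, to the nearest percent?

Base counts: A=11, T=9, C=1, G=3
G+C = 3 + 1 = 4 out of 24 bases
%GC = 4/24 × 100 = 16.67% ≈ 17%

17%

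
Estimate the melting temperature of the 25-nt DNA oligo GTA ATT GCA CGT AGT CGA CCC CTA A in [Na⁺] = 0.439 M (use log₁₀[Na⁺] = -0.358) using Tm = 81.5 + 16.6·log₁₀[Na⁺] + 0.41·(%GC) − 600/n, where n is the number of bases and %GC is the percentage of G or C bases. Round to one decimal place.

Length n = 25. A=7, G=5, T=6, C=7
G+C = 12, so %GC = 12/25 × 100 = 48%
Salt term: 16.6 × (-0.358) = -5.943
GC term: 0.41 × 48 = 19.68; length term: −600/25 = −24
Tm = 81.5 + (-5.943) + 19.68 − 24 = 71.237 → 71.2°C

71.2°C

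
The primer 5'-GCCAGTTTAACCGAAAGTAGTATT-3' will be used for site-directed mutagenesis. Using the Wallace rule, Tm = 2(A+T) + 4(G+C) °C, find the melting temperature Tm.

C=4, G=5, A=8, T=7
AT pairs contribute 15, GC pairs contribute 9.
Tm = 2(15) + 4(9) = 30 + 36 = 66°C

66°C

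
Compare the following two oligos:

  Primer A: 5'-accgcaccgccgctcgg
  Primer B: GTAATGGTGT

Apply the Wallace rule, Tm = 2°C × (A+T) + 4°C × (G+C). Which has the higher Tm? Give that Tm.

Primer A: A+T=3, G+C=14 → Tm = 2(3)+4(14) = 62°C
Primer B: A+T=6, G+C=4 → Tm = 2(6)+4(4) = 28°C
62°C vs 28°C → primer A is higher.

Primer A, 62°C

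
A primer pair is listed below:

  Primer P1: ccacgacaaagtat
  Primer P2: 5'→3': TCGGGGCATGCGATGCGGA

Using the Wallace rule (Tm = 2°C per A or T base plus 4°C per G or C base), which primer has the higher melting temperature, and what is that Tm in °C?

Primer P2, 64°C

Primer P1: A+T=8, G+C=6 → Tm = 2(8)+4(6) = 40°C
Primer P2: A+T=6, G+C=13 → Tm = 2(6)+4(13) = 64°C
40°C vs 64°C → primer P2 is higher.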